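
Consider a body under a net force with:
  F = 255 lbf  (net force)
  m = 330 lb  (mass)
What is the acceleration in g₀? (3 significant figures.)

0.773 g₀

Rearranging: a = F/m.
F = 255 lbf = 1134 N; m = 330 lb = 149.7 kg.
a = 7.578 m/s²
7.578 m/s² × (1 g₀ / 9.807 m/s²) = 0.7727 g₀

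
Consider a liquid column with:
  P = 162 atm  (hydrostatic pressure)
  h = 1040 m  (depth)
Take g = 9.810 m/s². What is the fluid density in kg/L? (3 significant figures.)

Rearranging: ρ = P/(g·h).
P = 162 atm = 1.641×10^7 Pa; h = 1040 m; g = 9.810 m/s².
ρ = 1609 kg/m³
1609 kg/m³ × (1 kg/L / 1000 kg/m³) = 1.609 kg/L

1.61 kg/L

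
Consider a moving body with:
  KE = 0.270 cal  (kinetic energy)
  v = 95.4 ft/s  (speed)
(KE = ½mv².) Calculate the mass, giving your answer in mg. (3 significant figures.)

Rearranging KE = ½mv² for m: m = 2·KE/v².
KE = 0.270 cal = 1.130 J; v = 95.4 ft/s = 29.08 m/s.
m = 0.002672 kg
0.002672 kg × (1 mg / 1.000×10^-6 kg) = 2672 mg

2670 mg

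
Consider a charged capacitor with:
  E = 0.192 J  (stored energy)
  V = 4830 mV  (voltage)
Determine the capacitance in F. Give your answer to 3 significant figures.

0.0165 F

Solving E = ½C·V² for C: C = 2E/V².
E = 0.192 J; V = 4830 mV = 4.830 V.
C = 0.01646 F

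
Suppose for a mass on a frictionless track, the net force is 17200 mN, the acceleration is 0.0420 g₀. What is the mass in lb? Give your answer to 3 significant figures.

Solving F = m·a for m: m = F/a.
F = 17200 mN = 17.20 N; a = 0.0420 g₀ = 0.4119 m/s².
m = 41.76 kg
41.76 kg × (1 lb / 0.4536 kg) = 92.06 lb

92.1 lb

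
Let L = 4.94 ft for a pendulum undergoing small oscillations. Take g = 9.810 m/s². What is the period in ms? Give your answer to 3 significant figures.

2460 ms

T is given directly by: T = 2π√(L/g).
L = 4.94 ft = 1.506 m; g = 9.810 m/s².
T = 2.462 s
2.462 s × (1 ms / 0.001000 s) = 2462 ms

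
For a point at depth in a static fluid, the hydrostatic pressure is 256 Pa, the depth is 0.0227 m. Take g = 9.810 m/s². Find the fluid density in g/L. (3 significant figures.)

Rearranging: ρ = P/(g·h).
P = 256 Pa; h = 0.0227 m; g = 9.810 m/s².
ρ = 1150 kg/m³
Since 1 g/L = 1 kg/m³, 1150 g/L.

1150 g/L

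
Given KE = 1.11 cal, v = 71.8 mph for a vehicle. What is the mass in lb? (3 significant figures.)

0.0199 lb

Rearranging KE = ½mv² for m: m = 2·KE/v².
KE = 1.11 cal = 4.644 J; v = 71.8 mph = 32.10 m/s.
m = 0.009016 kg
0.009016 kg × (1 lb / 0.4536 kg) = 0.01988 lb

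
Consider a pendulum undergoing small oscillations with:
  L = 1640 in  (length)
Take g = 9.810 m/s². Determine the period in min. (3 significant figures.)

T is given directly by: T = 2π√(L/g).
L = 1640 in = 41.66 m; g = 9.810 m/s².
T = 12.95 s
12.95 s × (1 min / 60.00 s) = 0.2158 min

0.216 min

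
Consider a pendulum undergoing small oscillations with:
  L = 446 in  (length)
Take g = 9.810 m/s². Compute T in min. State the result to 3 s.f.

T is given directly by: T = 2π√(L/g).
L = 446 in = 11.33 m; g = 9.810 m/s².
T = 6.752 s
6.752 s × (1 min / 60.00 s) = 0.1125 min

0.113 min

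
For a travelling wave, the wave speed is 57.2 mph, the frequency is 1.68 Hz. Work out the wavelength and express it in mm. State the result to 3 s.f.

15200 mm

Rearranging v = f·λ for λ: λ = v/f.
v = 57.2 mph = 25.57 m/s; f = 1.68 Hz.
λ = 15.22 m
15.22 m × (1 mm / 0.001000 m) = 15221 mm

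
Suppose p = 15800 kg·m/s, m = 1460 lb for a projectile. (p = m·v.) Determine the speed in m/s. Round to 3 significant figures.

23.9 m/s

Solving p = m·v for v: v = p/m.
p = 15800 kg·m/s; m = 1460 lb = 662.2 kg.
v = 23.86 m/s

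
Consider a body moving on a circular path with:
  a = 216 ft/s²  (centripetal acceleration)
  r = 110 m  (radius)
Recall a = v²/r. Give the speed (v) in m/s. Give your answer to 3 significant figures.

85.1 m/s

Rearranging: v = √(a·r).
a = 216 ft/s² = 65.84 m/s²; r = 110 m.
v = 85.10 m/s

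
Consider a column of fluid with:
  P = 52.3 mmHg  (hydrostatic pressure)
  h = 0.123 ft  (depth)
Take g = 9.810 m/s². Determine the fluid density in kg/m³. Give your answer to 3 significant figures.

Rearranging P = ρ·g·h for ρ: ρ = P/(g·h).
P = 52.3 mmHg = 6973 Pa; h = 0.123 ft = 0.03749 m; g = 9.810 m/s².
ρ = 18959 kg/m³

19000 kg/m³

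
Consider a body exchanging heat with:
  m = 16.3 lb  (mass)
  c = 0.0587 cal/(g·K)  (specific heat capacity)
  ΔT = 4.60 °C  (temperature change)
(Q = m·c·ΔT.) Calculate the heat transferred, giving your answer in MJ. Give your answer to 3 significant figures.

0.00835 MJ

Q is given directly by: Q = mcΔT.
m = 16.3 lb = 7.394 kg; c = 0.0587 cal/(g·K) = 245.6 J/(kg·K); ΔT = 4.60 °C = 4.600 K.
Q = 8353 J
8353 J × (1 MJ / 1.000×10^6 J) = 0.008353 MJ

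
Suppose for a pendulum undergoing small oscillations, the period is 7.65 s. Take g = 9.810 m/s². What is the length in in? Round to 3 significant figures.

573 in

Solving T = 2π√(L/g) for L: L = g·(T/2π)².
T = 7.65 s; g = 9.810 m/s².
L = 14.54 m
14.54 m × (1 in / 0.02540 m) = 572.5 in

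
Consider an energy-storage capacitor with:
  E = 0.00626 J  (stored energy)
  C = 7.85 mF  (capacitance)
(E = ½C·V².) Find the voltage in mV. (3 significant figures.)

Solving E = ½C·V² for V: V = √(2E/C).
E = 0.00626 J; C = 7.85 mF = 0.007850 F.
V = 1.263 V
1.263 V × (1 mV / 0.001000 V) = 1263 mV

1260 mV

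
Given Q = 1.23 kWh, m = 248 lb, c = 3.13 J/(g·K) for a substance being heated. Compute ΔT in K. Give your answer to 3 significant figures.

Solving Q = m·c·ΔT for ΔT: ΔT = Q/(m·c).
Q = 1.23 kWh = 4.428×10^6 J; m = 248 lb = 112.5 kg; c = 3.13 J/(g·K) = 3130 J/(kg·K).
ΔT = 12.58 K

12.6 K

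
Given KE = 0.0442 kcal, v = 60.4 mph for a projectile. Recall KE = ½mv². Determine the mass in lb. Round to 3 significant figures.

Rearranging: m = 2·KE/v².
KE = 0.0442 kcal = 184.9 J; v = 60.4 mph = 27.00 m/s.
m = 0.5073 kg
0.5073 kg × (1 lb / 0.4536 kg) = 1.118 lb

1.12 lb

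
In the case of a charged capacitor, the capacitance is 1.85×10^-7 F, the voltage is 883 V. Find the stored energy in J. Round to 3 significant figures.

Directly: E = ½CV².
C = 1.85×10^-7 F; V = 883 V.
E = 0.07212 J

0.0721 J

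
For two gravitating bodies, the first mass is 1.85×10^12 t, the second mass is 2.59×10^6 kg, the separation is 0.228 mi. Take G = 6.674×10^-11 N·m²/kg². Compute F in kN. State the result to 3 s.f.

From Newton's law of gravitation: F = Gm₁m₂/r².
m₁ = 1.85×10^12 t = 1.850×10^15 kg; m₂ = 2.59×10^6 kg; r = 0.228 mi = 366.9 m; G = 6.674×10^-11 N·m²/kg².
F = 2.375×10^6 N  (the unit combination reduces to kg·m/s² = N)
2.375×10^6 N × (1 kN / 1000 N) = 2375 kN

2380 kN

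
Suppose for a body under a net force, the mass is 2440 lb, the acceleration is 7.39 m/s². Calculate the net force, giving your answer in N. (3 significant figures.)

8180 N

Directly: F = m·a.
m = 2440 lb = 1107 kg; a = 7.39 m/s².
F = 8179 N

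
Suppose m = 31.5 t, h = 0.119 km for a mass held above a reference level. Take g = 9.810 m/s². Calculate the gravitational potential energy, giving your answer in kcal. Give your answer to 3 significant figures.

8790 kcal

PE is given directly by: PE = mgh.
m = 31.5 t = 31500 kg; h = 0.119 km = 119.0 m; g = 9.810 m/s².
PE = 3.677×10^7 J  (the unit combination reduces to kg·m²/s² = J)
3.677×10^7 J × (1 kcal / 4184 J) = 8789 kcal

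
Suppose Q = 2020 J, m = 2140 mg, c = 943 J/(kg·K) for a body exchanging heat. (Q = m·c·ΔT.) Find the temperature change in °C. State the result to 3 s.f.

Solving Q = m·c·ΔT for ΔT: ΔT = Q/(m·c).
Q = 2020 J; m = 2140 mg = 0.002140 kg; c = 943 J/(kg·K).
ΔT = 1001 K
Since 1 °C = 1 K, 1001 °C.

1000 °C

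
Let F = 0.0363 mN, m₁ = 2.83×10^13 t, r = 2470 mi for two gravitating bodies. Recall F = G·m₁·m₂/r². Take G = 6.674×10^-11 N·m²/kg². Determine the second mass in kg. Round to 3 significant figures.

Solving F = G·m₁·m₂/r² for m₂: m₂ = F·r²/(G·m₁).
F = 0.0363 mN = 3.630×10^-5 N; m₁ = 2.83×10^13 t = 2.830×10^16 kg; r = 2470 mi = 3.975×10^6 m; G = 6.674×10^-11 N·m²/kg².
m₂ = 303.7 kg

304 kg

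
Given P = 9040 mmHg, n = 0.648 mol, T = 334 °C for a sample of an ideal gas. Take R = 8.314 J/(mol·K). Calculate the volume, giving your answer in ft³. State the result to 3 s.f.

From the ideal-gas law: V = nRT/P.
P = 9040 mmHg = 1.205×10^6 Pa; n = 0.648 mol; T = 334 °C = 607.1 K; R = 8.314 J/(mol·K).
V = 0.002714 m³
0.002714 m³ × (1 ft³ / 0.02832 m³) = 0.09584 ft³

0.0958 ft³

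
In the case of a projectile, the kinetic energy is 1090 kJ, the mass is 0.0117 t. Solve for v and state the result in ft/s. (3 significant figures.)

Rearranging KE = ½mv² for v: v = √(2·KE/m).
KE = 1090 kJ = 1.090×10^6 J; m = 0.0117 t = 11.70 kg.
v = 431.7 m/s
431.7 m/s × (1 ft/s / 0.3048 m/s) = 1416 ft/s

1420 ft/s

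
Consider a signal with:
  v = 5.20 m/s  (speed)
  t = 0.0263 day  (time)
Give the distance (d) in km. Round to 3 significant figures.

Rearranging v = d/t for d: d = v·t.
v = 5.20 m/s; t = 0.0263 day = 2272 s.
d = 11816 m
11816 m × (1 km / 1000 m) = 11.82 km

11.8 km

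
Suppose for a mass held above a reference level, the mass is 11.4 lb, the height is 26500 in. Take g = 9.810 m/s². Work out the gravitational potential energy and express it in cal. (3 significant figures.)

8160 cal

PE is given directly by: PE = mgh.
m = 11.4 lb = 5.171 kg; h = 26500 in = 673.1 m; g = 9.810 m/s².
PE = 34144 J
34144 J × (1 cal / 4.184 J) = 8161 cal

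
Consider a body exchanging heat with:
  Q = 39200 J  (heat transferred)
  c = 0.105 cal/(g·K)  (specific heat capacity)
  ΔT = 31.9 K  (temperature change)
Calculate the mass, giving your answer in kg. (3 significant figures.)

Solving Q = m·c·ΔT for m: m = Q/(c·ΔT).
Q = 39200 J; c = 0.105 cal/(g·K) = 439.3 J/(kg·K); ΔT = 31.9 K.
m = 2.797 kg

2.80 kg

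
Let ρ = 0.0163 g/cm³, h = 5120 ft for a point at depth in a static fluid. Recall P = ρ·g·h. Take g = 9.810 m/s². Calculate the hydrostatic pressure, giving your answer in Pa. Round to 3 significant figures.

Directly: P = ρgh.
ρ = 0.0163 g/cm³ = 16.30 kg/m³; h = 5120 ft = 1561 m; g = 9.810 m/s².
P = 2.495×10^5 Pa

2.50×10^5 Pa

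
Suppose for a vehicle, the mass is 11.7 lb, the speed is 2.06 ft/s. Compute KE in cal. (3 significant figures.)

KE is given directly by: KE = ½mv².
m = 11.7 lb = 5.307 kg; v = 2.06 ft/s = 0.6279 m/s.
KE = 1.046 J
1.046 J × (1 cal / 4.184 J) = 0.2500 cal

0.250 cal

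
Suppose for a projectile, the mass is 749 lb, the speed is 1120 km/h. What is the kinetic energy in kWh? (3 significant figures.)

KE is given directly by: KE = ½mv².
m = 749 lb = 339.7 kg; v = 1120 km/h = 311.1 m/s.
KE = 1.644×10^7 J
1.644×10^7 J × (1 kWh / 3.600×10^6 J) = 4.567 kWh

4.57 kWh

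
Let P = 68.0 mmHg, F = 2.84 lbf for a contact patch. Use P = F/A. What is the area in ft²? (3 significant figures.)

0.0150 ft²

Rearranging P = F/A for A: A = F/P.
P = 68.0 mmHg = 9066 Pa; F = 2.84 lbf = 12.63 N.
A = 0.001393 m²
0.001393 m² × (1 ft² / 0.09290 m²) = 0.01500 ft²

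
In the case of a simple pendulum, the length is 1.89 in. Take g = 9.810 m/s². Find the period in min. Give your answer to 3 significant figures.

0.00733 min

T is given directly by: T = 2π√(L/g).
L = 1.89 in = 0.04801 m; g = 9.810 m/s².
T = 0.4395 s
0.4395 s × (1 min / 60.00 s) = 0.007326 min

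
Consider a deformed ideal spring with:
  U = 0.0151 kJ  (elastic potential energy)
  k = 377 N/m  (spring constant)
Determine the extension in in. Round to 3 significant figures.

11.1 in

Rearranging: x = √(2U/k).
U = 0.0151 kJ = 15.10 J; k = 377 N/m.
x = 0.2830 m
0.2830 m × (1 in / 0.02540 m) = 11.14 in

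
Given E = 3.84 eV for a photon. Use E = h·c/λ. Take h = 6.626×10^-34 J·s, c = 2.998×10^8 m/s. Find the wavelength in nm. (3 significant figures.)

323 nm

Solving E = h·c/λ for λ: λ = hc/E.
E = 3.84 eV = 6.152×10^-19 J; h = 6.626×10^-34 J·s; c = 2.998×10^8 m/s.
λ = 3.229×10^-7 m
3.229×10^-7 m × (1 nm / 1.000×10^-9 m) = 322.9 nm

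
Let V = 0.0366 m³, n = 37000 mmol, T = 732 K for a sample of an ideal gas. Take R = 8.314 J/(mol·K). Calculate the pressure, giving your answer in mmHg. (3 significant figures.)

46100 mmHg

Directly: P = nRT/V.
V = 0.0366 m³; n = 37000 mmol = 37.00 mol; T = 732 K; R = 8.314 J/(mol·K).
P = 6.152×10^6 Pa
6.152×10^6 Pa × (1 mmHg / 133.3 Pa) = 46147 mmHg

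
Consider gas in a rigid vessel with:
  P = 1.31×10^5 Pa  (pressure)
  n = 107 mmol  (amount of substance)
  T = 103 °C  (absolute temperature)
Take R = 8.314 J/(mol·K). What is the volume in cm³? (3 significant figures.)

2550 cm³

Rearranging PV = nRT for V: V = nRT/P.
P = 1.31×10^5 Pa; n = 107 mmol = 0.1070 mol; T = 103 °C = 376.1 K; R = 8.314 J/(mol·K).
V = 0.002554 m³
0.002554 m³ × (1 cm³ / 1.000×10^-6 m³) = 2554 cm³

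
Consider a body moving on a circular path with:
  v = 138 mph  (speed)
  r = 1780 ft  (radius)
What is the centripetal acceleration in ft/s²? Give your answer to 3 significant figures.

23.0 ft/s²

a is given directly by: a = v²/r.
v = 138 mph = 61.69 m/s; r = 1780 ft = 542.5 m.
a = 7.015 m/s²
7.015 m/s² × (1 ft/s² / 0.3048 m/s²) = 23.01 ft/s²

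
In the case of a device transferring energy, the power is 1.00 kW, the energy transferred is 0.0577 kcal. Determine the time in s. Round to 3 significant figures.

Solving P = W/t for t: t = W/P.
P = 1.00 kW = 1000 W; W = 0.0577 kcal = 241.4 J.
t = 0.2414 s

0.241 s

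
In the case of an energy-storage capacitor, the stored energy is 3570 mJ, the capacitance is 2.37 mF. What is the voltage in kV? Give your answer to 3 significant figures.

Solving E = ½C·V² for V: V = √(2E/C).
E = 3570 mJ = 3.570 J; C = 2.37 mF = 0.002370 F.
V = 54.89 V  (the unit combination reduces to kg·m²/(A·s³) = V)
54.89 V × (1 kV / 1000 V) = 0.05489 kV

0.0549 kV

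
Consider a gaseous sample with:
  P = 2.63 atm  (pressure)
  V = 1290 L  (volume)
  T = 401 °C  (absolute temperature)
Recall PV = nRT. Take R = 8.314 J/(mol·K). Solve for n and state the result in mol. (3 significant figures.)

61.3 mol

Solving PV = nRT for n: n = PV/(RT).
P = 2.63 atm = 2.665×10^5 Pa; V = 1290 L = 1.290 m³; T = 401 °C = 674.1 K; R = 8.314 J/(mol·K).
n = 61.33 mol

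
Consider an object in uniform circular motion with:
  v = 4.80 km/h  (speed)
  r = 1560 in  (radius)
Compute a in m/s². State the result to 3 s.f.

0.0449 m/s²

Directly: a = v²/r.
v = 4.80 km/h = 1.333 m/s; r = 1560 in = 39.62 m.
a = 0.04487 m/s²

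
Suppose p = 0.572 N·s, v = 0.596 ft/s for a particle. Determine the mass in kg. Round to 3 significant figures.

Solving p = m·v for m: m = p/v.
p = 0.572 N·s = 0.5720 kg·m/s; v = 0.596 ft/s = 0.1817 m/s.
m = 3.149 kg

3.15 kg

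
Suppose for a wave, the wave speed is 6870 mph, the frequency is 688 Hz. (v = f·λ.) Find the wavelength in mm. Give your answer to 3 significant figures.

Rearranging: λ = v/f.
v = 6870 mph = 3071 m/s; f = 688 Hz.
λ = 4.464 m
4.464 m × (1 mm / 0.001000 m) = 4464 mm

4460 mm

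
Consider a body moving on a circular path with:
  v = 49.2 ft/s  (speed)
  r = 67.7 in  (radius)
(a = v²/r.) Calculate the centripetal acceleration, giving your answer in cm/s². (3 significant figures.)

Directly: a = v²/r.
v = 49.2 ft/s = 15.00 m/s; r = 67.7 in = 1.720 m.
a = 130.8 m/s²
130.8 m/s² × (1 cm/s² / 0.01000 m/s²) = 13078 cm/s²

13100 cm/s²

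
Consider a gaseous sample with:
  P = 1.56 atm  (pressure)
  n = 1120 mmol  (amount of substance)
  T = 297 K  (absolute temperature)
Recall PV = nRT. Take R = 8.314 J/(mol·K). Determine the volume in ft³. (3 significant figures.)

0.618 ft³

Rearranging PV = nRT for V: V = nRT/P.
P = 1.56 atm = 1.581×10^5 Pa; n = 1120 mmol = 1.120 mol; T = 297 K; R = 8.314 J/(mol·K).
V = 0.01750 m³
0.01750 m³ × (1 ft³ / 0.02832 m³) = 0.6179 ft³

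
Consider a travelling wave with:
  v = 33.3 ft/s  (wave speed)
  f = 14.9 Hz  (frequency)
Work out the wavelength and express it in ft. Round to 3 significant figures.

2.23 ft

Rearranging v = f·λ for λ: λ = v/f.
v = 33.3 ft/s = 10.15 m/s; f = 14.9 Hz.
λ = 0.6812 m
0.6812 m × (1 ft / 0.3048 m) = 2.235 ft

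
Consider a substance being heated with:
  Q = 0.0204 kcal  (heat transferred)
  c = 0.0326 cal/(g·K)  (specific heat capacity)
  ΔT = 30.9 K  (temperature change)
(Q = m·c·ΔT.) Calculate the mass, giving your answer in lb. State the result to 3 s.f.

0.0446 lb

Solving Q = m·c·ΔT for m: m = Q/(c·ΔT).
Q = 0.0204 kcal = 85.35 J; c = 0.0326 cal/(g·K) = 136.4 J/(kg·K); ΔT = 30.9 K.
m = 0.02025 kg
0.02025 kg × (1 lb / 0.4536 kg) = 0.04465 lb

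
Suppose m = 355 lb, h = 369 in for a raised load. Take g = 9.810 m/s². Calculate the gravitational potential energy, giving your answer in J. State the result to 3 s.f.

PE is given directly by: PE = mgh.
m = 355 lb = 161.0 kg; h = 369 in = 9.373 m; g = 9.810 m/s².
PE = 14806 J  (the unit combination reduces to kg·m²/s² = J)

14800 J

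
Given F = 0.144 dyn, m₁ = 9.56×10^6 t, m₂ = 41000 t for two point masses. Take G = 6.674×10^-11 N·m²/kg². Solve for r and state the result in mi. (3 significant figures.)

Solving F = G·m₁·m₂/r² for r: r = √(G·m₁m₂/F).
F = 0.144 dyn = 1.440×10^-6 N; m₁ = 9.56×10^6 t = 9.560×10^9 kg; m₂ = 41000 t = 4.100×10^7 kg; G = 6.674×10^-11 N·m²/kg².
r = 4.262×10^6 m
4.262×10^6 m × (1 mi / 1609 m) = 2648 mi

2650 mi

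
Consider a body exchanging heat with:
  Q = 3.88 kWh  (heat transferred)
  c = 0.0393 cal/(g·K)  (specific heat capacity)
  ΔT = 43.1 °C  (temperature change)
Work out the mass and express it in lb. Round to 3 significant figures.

Solving Q = m·c·ΔT for m: m = Q/(c·ΔT).
Q = 3.88 kWh = 1.397×10^7 J; c = 0.0393 cal/(g·K) = 164.4 J/(kg·K); ΔT = 43.1 °C = 43.10 K.
m = 1971 kg
1971 kg × (1 lb / 0.4536 kg) = 4345 lb

4350 lb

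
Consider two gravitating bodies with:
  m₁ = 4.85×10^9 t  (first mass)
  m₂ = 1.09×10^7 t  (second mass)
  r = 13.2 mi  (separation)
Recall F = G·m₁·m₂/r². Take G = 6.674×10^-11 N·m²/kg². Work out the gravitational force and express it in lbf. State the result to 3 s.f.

1760 lbf

From Newton's law of gravitation: F = Gm₁m₂/r².
m₁ = 4.85×10^9 t = 4.850×10^12 kg; m₂ = 1.09×10^7 t = 1.090×10^10 kg; r = 13.2 mi = 21243 m; G = 6.674×10^-11 N·m²/kg².
F = 7818 N  (the unit combination reduces to kg·m/s² = N)
7818 N × (1 lbf / 4.448 N) = 1758 lbf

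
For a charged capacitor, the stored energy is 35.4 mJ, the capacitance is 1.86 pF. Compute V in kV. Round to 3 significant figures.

Rearranging: V = √(2E/C).
E = 35.4 mJ = 0.03540 J; C = 1.86 pF = 1.860×10^-12 F.
V = 1.951×10^5 V  (the unit combination reduces to kg·m²/(A·s³) = V)
1.951×10^5 V × (1 kV / 1000 V) = 195.1 kV

195 kV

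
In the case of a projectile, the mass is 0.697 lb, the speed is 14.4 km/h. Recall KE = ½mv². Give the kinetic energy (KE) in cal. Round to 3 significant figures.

Directly: KE = ½mv².
m = 0.697 lb = 0.3162 kg; v = 14.4 km/h = 4.000 m/s.
KE = 2.529 J
2.529 J × (1 cal / 4.184 J) = 0.6045 cal

0.605 cal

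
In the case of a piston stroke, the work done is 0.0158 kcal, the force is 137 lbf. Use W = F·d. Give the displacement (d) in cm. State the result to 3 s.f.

Rearranging W = F·d for d: d = W/F.
W = 0.0158 kcal = 66.11 J; F = 137 lbf = 609.4 N.
d = 0.1085 m
0.1085 m × (1 cm / 0.01000 m) = 10.85 cm

10.8 cm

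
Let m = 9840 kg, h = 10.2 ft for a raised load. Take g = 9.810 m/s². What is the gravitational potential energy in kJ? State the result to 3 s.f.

Directly: PE = mgh.
m = 9840 kg; h = 10.2 ft = 3.109 m; g = 9.810 m/s².
PE = 3.001×10^5 J
3.001×10^5 J × (1 kJ / 1000 J) = 300.1 kJ

300 kJ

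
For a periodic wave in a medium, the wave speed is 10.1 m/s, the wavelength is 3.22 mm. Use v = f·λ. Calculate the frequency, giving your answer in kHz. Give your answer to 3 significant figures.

Solving v = f·λ for f: f = v/λ.
v = 10.1 m/s; λ = 3.22 mm = 0.003220 m.
f = 3137 Hz
3137 Hz × (1 kHz / 1000 Hz) = 3.137 kHz

3.14 kHz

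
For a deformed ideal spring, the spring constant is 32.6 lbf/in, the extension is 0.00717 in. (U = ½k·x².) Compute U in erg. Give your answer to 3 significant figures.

947 erg

Directly: U = ½kx².
k = 32.6 lbf/in = 5709 N/m; x = 0.00717 in = 1.821×10^-4 m.
U = 9.468×10^-5 J
9.468×10^-5 J × (1 erg / 1.000×10^-7 J) = 946.8 erg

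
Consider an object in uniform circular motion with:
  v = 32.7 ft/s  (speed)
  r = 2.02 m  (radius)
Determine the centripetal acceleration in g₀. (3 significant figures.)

5.01 g₀

Directly: a = v²/r.
v = 32.7 ft/s = 9.967 m/s; r = 2.02 m.
a = 49.18 m/s²
49.18 m/s² × (1 g₀ / 9.807 m/s²) = 5.015 g₀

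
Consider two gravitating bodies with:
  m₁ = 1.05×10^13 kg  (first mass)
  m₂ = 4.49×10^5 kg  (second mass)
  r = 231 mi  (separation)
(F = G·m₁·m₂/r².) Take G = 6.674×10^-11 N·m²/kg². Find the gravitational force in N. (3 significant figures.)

0.00228 N

From Newton's law of gravitation: F = Gm₁m₂/r².
m₁ = 1.05×10^13 kg; m₂ = 4.49×10^5 kg; r = 231 mi = 3.718×10^5 m; G = 6.674×10^-11 N·m²/kg².
F = 0.002277 N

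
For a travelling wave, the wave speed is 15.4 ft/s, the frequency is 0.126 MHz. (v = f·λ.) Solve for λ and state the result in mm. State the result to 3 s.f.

Solving v = f·λ for λ: λ = v/f.
v = 15.4 ft/s = 4.694 m/s; f = 0.126 MHz = 1.260×10^5 Hz.
λ = 3.725×10^-5 m
3.725×10^-5 m × (1 mm / 0.001000 m) = 0.03725 mm

0.0373 mm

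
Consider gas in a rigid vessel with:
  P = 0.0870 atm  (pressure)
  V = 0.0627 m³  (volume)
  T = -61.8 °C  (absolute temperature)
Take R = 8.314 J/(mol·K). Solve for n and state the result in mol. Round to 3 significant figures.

0.315 mol

Solving PV = nRT for n: n = PV/(RT).
P = 0.0870 atm = 8815 Pa; V = 0.0627 m³; T = -61.8 °C = 211.3 K; R = 8.314 J/(mol·K).
n = 0.3146 mol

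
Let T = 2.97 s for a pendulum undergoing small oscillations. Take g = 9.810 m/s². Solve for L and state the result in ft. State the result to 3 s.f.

Solving T = 2π√(L/g) for L: L = g·(T/2π)².
T = 2.97 s; g = 9.810 m/s².
L = 2.192 m
2.192 m × (1 ft / 0.3048 m) = 7.191 ft

7.19 ft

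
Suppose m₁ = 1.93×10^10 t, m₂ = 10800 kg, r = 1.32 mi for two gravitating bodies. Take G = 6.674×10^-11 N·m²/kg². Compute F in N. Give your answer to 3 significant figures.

Directly: F = Gm₁m₂/r².
m₁ = 1.93×10^10 t = 1.930×10^13 kg; m₂ = 10800 kg; r = 1.32 mi = 2124 m; G = 6.674×10^-11 N·m²/kg².
F = 3.083 N

3.08 N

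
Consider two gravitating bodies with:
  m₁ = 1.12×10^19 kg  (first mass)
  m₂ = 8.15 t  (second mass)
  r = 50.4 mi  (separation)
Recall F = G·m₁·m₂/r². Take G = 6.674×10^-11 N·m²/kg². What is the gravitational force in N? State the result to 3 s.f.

926 N

F is given directly by: F = Gm₁m₂/r².
m₁ = 1.12×10^19 kg; m₂ = 8.15 t = 8150 kg; r = 50.4 mi = 81111 m; G = 6.674×10^-11 N·m²/kg².
F = 926.0 N  (the unit combination reduces to kg·m/s² = N)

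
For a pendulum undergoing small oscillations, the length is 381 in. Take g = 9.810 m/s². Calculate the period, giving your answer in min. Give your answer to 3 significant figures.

Directly: T = 2π√(L/g).
L = 381 in = 9.677 m; g = 9.810 m/s².
T = 6.241 s
6.241 s × (1 min / 60.00 s) = 0.1040 min

0.104 min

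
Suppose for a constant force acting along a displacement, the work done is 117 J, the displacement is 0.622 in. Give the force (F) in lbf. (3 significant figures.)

Rearranging W = F·d for F: F = W/d.
W = 117 J; d = 0.622 in = 0.01580 m.
F = 7406 N
7406 N × (1 lbf / 4.448 N) = 1665 lbf

1660 lbf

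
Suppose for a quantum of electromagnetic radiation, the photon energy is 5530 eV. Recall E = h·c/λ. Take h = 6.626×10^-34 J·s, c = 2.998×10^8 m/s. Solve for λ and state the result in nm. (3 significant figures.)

Solving E = h·c/λ for λ: λ = hc/E.
E = 5530 eV = 8.860×10^-16 J; h = 6.626×10^-34 J·s; c = 2.998×10^8 m/s.
λ = 2.242×10^-10 m
2.242×10^-10 m × (1 nm / 1.000×10^-9 m) = 0.2242 nm

0.224 nm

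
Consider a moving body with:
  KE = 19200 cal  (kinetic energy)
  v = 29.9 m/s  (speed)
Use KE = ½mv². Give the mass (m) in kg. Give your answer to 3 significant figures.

Rearranging KE = ½mv² for m: m = 2·KE/v².
KE = 19200 cal = 80333 J; v = 29.9 m/s.
m = 179.7 kg

180 kg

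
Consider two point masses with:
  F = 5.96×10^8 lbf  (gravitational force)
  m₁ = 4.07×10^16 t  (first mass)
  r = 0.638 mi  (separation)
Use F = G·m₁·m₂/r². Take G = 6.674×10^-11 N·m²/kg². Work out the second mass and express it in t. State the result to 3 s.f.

From Newton's law of gravitation: m₂ = F·r²/(G·m₁).
F = 5.96×10^8 lbf = 2.651×10^9 N; m₁ = 4.07×10^16 t = 4.070×10^19 kg; r = 0.638 mi = 1027 m; G = 6.674×10^-11 N·m²/kg².
m₂ = 1.029×10^6 kg
1.029×10^6 kg × (1 t / 1000 kg) = 1029 t

1030 t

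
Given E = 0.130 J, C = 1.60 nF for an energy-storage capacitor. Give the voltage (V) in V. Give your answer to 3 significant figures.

Rearranging E = ½C·V² for V: V = √(2E/C).
E = 0.130 J; C = 1.60 nF = 1.600×10^-9 F.
V = 12748 V

12700 V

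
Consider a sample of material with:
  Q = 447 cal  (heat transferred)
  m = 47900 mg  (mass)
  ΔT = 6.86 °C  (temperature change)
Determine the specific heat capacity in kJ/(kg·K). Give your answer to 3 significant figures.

Solving Q = m·c·ΔT for c: c = Q/(m·ΔT).
Q = 447 cal = 1870 J; m = 47900 mg = 0.04790 kg; ΔT = 6.86 °C = 6.860 K.
c = 5692 J/(kg·K)
5692 J/(kg·K) × (1 kJ/(kg·K) / 1000 J/(kg·K)) = 5.692 kJ/(kg·K)

5.69 kJ/(kg·K)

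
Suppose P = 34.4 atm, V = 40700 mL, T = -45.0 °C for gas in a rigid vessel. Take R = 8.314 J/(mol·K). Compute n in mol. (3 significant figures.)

74.8 mol

From the ideal-gas law: n = PV/(RT).
P = 34.4 atm = 3.486×10^6 Pa; V = 40700 mL = 0.04070 m³; T = -45.0 °C = 228.1 K; R = 8.314 J/(mol·K).
n = 74.79 mol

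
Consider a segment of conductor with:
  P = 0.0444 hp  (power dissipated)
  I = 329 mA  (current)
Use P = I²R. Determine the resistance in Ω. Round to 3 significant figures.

Rearranging P = I²R for R: R = P/I².
P = 0.0444 hp = 33.11 W; I = 329 mA = 0.3290 A.
R = 305.9 Ω

306 Ω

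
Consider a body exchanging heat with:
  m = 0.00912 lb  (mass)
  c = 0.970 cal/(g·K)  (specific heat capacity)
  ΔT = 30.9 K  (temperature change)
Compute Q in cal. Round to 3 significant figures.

Directly: Q = mcΔT.
m = 0.00912 lb = 0.004137 kg; c = 0.970 cal/(g·K) = 4058 J/(kg·K); ΔT = 30.9 K.
Q = 518.8 J  (the unit combination reduces to kg·m²/s² = J)
518.8 J × (1 cal / 4.184 J) = 124.0 cal

124 cal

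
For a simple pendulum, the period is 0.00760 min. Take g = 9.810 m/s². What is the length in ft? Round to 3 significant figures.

0.170 ft

Rearranging: L = g·(T/2π)².
T = 0.00760 min = 0.4560 s; g = 9.810 m/s².
L = 0.05167 m
0.05167 m × (1 ft / 0.3048 m) = 0.1695 ft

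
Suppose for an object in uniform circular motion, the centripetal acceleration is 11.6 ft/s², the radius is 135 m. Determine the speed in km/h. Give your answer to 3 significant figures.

Rearranging: v = √(a·r).
a = 11.6 ft/s² = 3.536 m/s²; r = 135 m.
v = 21.85 m/s
21.85 m/s × (1 km/h / 0.2778 m/s) = 78.65 km/h

78.7 km/h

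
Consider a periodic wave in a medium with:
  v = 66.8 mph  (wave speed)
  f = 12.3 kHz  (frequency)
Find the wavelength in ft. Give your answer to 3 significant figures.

0.00797 ft

Solving v = f·λ for λ: λ = v/f.
v = 66.8 mph = 29.86 m/s; f = 12.3 kHz = 12300 Hz.
λ = 0.002428 m
0.002428 m × (1 ft / 0.3048 m) = 0.007965 ft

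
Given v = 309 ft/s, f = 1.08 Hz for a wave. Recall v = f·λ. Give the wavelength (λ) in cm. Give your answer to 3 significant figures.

8720 cm

Rearranging: λ = v/f.
v = 309 ft/s = 94.18 m/s; f = 1.08 Hz.
λ = 87.21 m
87.21 m × (1 cm / 0.01000 m) = 8721 cm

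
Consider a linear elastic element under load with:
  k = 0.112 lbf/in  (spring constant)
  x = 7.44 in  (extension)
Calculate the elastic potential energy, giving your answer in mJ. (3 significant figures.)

Directly: U = ½kx².
k = 0.112 lbf/in = 19.61 N/m; x = 7.44 in = 0.1890 m.
U = 0.3502 J
0.3502 J × (1 mJ / 0.001000 J) = 350.2 mJ

350 mJ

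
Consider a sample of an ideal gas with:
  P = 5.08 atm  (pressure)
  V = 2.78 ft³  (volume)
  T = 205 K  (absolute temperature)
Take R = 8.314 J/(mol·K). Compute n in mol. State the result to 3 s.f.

From the ideal-gas law: n = PV/(RT).
P = 5.08 atm = 5.147×10^5 Pa; V = 2.78 ft³ = 0.07872 m³; T = 205 K; R = 8.314 J/(mol·K).
n = 23.77 mol

23.8 mol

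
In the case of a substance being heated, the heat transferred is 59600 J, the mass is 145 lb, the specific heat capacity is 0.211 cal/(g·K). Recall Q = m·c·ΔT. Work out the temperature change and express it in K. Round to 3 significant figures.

Rearranging Q = m·c·ΔT for ΔT: ΔT = Q/(m·c).
Q = 59600 J; m = 145 lb = 65.77 kg; c = 0.211 cal/(g·K) = 882.8 J/(kg·K).
ΔT = 1.026 K

1.03 K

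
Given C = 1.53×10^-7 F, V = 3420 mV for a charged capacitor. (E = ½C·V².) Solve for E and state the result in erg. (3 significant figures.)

8.95 erg

E is given directly by: E = ½CV².
C = 1.53×10^-7 F; V = 3420 mV = 3.420 V.
E = 8.948×10^-7 J
8.948×10^-7 J × (1 erg / 1.000×10^-7 J) = 8.948 erg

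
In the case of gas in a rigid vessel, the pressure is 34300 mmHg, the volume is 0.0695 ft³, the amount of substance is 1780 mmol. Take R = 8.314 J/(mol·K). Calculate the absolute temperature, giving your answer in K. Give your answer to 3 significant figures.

From the ideal-gas law: T = PV/(nR).
P = 34300 mmHg = 4.573×10^6 Pa; V = 0.0695 ft³ = 0.001968 m³; n = 1780 mmol = 1.780 mol; R = 8.314 J/(mol·K).
T = 608.1 K

608 K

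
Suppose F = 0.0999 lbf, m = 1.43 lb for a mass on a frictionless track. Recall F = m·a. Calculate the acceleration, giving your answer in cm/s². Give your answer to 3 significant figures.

68.5 cm/s²

From Newton's second law: a = F/m.
F = 0.0999 lbf = 0.4444 N; m = 1.43 lb = 0.6486 kg.
a = 0.6851 m/s²
0.6851 m/s² × (1 cm/s² / 0.01000 m/s²) = 68.51 cm/s²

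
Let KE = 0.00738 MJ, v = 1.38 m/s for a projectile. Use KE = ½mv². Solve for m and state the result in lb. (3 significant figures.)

17100 lb

Solving KE = ½mv² for m: m = 2·KE/v².
KE = 0.00738 MJ = 7380 J; v = 1.38 m/s.
m = 7750 kg
7750 kg × (1 lb / 0.4536 kg) = 17087 lb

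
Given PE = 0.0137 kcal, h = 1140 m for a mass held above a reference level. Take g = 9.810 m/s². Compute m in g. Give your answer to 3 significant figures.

5.13 g

Rearranging: m = PE/(g·h).
PE = 0.0137 kcal = 57.32 J; h = 1140 m; g = 9.810 m/s².
m = 0.005126 kg
0.005126 kg × (1 g / 0.001000 kg) = 5.126 g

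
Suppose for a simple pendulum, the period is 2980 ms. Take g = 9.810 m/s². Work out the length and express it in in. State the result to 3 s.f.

86.9 in

Solving T = 2π√(L/g) for L: L = g·(T/2π)².
T = 2980 ms = 2.980 s; g = 9.810 m/s².
L = 2.207 m
2.207 m × (1 in / 0.02540 m) = 86.88 in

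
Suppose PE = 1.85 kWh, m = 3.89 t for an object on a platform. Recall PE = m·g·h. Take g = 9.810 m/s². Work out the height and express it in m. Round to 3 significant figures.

Solving PE = m·g·h for h: h = PE/(m·g).
PE = 1.85 kWh = 6.660×10^6 J; m = 3.89 t = 3890 kg; g = 9.810 m/s².
h = 174.5 m

175 m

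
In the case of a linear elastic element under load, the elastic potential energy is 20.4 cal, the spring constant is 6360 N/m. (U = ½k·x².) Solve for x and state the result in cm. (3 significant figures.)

Rearranging U = ½k·x² for x: x = √(2U/k).
U = 20.4 cal = 85.35 J; k = 6360 N/m.
x = 0.1638 m
0.1638 m × (1 cm / 0.01000 m) = 16.38 cm

16.4 cm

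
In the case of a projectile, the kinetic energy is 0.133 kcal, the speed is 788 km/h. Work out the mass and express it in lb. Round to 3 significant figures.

Rearranging: m = 2·KE/v².
KE = 0.133 kcal = 556.5 J; v = 788 km/h = 218.9 m/s.
m = 0.02323 kg
0.02323 kg × (1 lb / 0.4536 kg) = 0.05121 lb

0.0512 lb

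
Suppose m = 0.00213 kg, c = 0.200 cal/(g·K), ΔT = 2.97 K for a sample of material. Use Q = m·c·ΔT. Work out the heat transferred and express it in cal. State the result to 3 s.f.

Q is given directly by: Q = mcΔT.
m = 0.00213 kg; c = 0.200 cal/(g·K) = 836.8 J/(kg·K); ΔT = 2.97 K.
Q = 5.294 J
5.294 J × (1 cal / 4.184 J) = 1.265 cal

1.27 cal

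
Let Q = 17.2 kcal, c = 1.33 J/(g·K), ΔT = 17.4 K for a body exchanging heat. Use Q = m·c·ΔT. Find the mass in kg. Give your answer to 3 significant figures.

3.11 kg

Rearranging Q = m·c·ΔT for m: m = Q/(c·ΔT).
Q = 17.2 kcal = 71965 J; c = 1.33 J/(g·K) = 1330 J/(kg·K); ΔT = 17.4 K.
m = 3.110 kg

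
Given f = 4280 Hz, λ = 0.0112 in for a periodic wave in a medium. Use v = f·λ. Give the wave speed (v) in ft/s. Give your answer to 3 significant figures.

3.99 ft/s

v is given directly by: v = fλ.
f = 4280 Hz; λ = 0.0112 in = 2.845×10^-4 m.
v = 1.218 m/s
1.218 m/s × (1 ft/s / 0.3048 m/s) = 3.995 ft/s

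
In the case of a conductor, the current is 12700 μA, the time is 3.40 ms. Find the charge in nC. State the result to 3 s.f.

Directly: q = It.
I = 12700 μA = 0.01270 A; t = 3.40 ms = 0.003400 s.
q = 4.318×10^-5 C
4.318×10^-5 C × (1 nC / 1.000×10^-9 C) = 43180 nC

43200 nC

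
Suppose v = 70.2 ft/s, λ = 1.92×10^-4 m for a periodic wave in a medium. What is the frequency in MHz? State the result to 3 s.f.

0.111 MHz

Solving v = f·λ for f: f = v/λ.
v = 70.2 ft/s = 21.40 m/s; λ = 1.92×10^-4 m.
f = 1.114×10^5 Hz
1.114×10^5 Hz × (1 MHz / 1.000×10^6 Hz) = 0.1114 MHz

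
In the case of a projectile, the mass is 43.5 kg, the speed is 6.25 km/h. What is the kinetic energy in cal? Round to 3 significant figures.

Directly: KE = ½mv².
m = 43.5 kg; v = 6.25 km/h = 1.736 m/s.
KE = 65.56 J  (the unit combination reduces to kg·m²/s² = J)
65.56 J × (1 cal / 4.184 J) = 15.67 cal

15.7 cal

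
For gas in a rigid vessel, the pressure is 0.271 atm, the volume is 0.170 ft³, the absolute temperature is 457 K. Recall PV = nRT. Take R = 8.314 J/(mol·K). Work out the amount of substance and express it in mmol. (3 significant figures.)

34.8 mmol

From the ideal-gas law: n = PV/(RT).
P = 0.271 atm = 27459 Pa; V = 0.170 ft³ = 0.004814 m³; T = 457 K; R = 8.314 J/(mol·K).
n = 0.03479 mol
0.03479 mol × (1 mmol / 0.001000 mol) = 34.79 mmol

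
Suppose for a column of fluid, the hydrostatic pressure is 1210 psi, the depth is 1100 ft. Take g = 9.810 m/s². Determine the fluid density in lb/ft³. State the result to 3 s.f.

158 lb/ft³

Solving P = ρ·g·h for ρ: ρ = P/(g·h).
P = 1210 psi = 8.343×10^6 Pa; h = 1100 ft = 335.3 m; g = 9.810 m/s².
ρ = 2536 kg/m³
2536 kg/m³ × (1 lb/ft³ / 16.02 kg/m³) = 158.3 lb/ft³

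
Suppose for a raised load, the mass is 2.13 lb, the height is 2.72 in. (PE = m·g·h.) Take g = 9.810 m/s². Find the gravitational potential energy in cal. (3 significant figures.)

Directly: PE = mgh.
m = 2.13 lb = 0.9662 kg; h = 2.72 in = 0.06909 m; g = 9.810 m/s².
PE = 0.6548 J  (the unit combination reduces to kg·m²/s² = J)
0.6548 J × (1 cal / 4.184 J) = 0.1565 cal

0.157 cal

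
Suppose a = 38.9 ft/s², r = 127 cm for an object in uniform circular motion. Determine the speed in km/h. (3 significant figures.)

Rearranging a = v²/r for v: v = √(a·r).
a = 38.9 ft/s² = 11.86 m/s²; r = 127 cm = 1.270 m.
v = 3.880 m/s
3.880 m/s × (1 km/h / 0.2778 m/s) = 13.97 km/h

14.0 km/h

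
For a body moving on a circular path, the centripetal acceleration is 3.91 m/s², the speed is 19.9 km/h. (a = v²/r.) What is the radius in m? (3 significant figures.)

7.81 m

Rearranging a = v²/r for r: r = v²/a.
a = 3.91 m/s²; v = 19.9 km/h = 5.528 m/s.
r = 7.815 m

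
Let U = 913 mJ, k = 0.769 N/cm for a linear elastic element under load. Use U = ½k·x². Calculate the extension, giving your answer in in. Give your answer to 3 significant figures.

Rearranging: x = √(2U/k).
U = 913 mJ = 0.9130 J; k = 0.769 N/cm = 76.90 N/m.
x = 0.1541 m
0.1541 m × (1 in / 0.02540 m) = 6.067 in

6.07 in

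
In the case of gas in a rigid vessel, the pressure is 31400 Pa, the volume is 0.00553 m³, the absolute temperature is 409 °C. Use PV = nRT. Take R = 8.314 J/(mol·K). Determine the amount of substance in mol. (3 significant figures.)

Rearranging: n = PV/(RT).
P = 31400 Pa; V = 0.00553 m³; T = 409 °C = 682.1 K; R = 8.314 J/(mol·K).
n = 0.03062 mol

0.0306 mol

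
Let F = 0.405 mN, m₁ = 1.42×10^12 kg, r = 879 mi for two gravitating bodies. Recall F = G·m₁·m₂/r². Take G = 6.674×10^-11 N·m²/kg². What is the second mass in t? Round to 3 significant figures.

From Newton's law of gravitation: m₂ = F·r²/(G·m₁).
F = 0.405 mN = 4.050×10^-4 N; m₁ = 1.42×10^12 kg; r = 879 mi = 1.415×10^6 m; G = 6.674×10^-11 N·m²/kg².
m₂ = 8.552×10^6 kg
8.552×10^6 kg × (1 t / 1000 kg) = 8552 t

8550 t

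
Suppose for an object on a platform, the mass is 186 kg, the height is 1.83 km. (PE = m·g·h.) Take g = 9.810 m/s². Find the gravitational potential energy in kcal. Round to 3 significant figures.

Directly: PE = mgh.
m = 186 kg; h = 1.83 km = 1830 m; g = 9.810 m/s².
PE = 3.339×10^6 J
3.339×10^6 J × (1 kcal / 4184 J) = 798.1 kcal

798 kcal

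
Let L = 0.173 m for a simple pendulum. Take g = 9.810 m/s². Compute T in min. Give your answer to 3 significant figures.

0.0139 min

Directly: T = 2π√(L/g).
L = 0.173 m; g = 9.810 m/s².
T = 0.8344 s
0.8344 s × (1 min / 60.00 s) = 0.01391 min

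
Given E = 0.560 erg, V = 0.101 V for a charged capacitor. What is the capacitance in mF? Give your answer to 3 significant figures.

Rearranging E = ½C·V² for C: C = 2E/V².
E = 0.560 erg = 5.600×10^-8 J; V = 0.101 V.
C = 1.098×10^-5 F
1.098×10^-5 F × (1 mF / 0.001000 F) = 0.01098 mF

0.0110 mF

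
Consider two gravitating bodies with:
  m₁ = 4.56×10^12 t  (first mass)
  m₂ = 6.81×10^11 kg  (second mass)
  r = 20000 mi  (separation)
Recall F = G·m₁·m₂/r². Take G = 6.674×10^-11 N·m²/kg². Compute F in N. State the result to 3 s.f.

From Newton's law of gravitation: F = Gm₁m₂/r².
m₁ = 4.56×10^12 t = 4.560×10^15 kg; m₂ = 6.81×10^11 kg; r = 20000 mi = 3.219×10^7 m; G = 6.674×10^-11 N·m²/kg².
F = 200.1 N

200 N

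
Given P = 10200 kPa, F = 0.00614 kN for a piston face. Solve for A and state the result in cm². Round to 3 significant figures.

Rearranging: A = F/P.
P = 10200 kPa = 1.020×10^7 Pa; F = 0.00614 kN = 6.140 N.
A = 6.020×10^-7 m²
6.020×10^-7 m² × (1 cm² / 1.000×10^-4 m²) = 0.006020 cm²

0.00602 cm²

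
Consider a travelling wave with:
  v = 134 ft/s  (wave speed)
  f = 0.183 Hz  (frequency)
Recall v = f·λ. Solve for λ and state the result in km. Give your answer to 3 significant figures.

Rearranging v = f·λ for λ: λ = v/f.
v = 134 ft/s = 40.84 m/s; f = 0.183 Hz.
λ = 223.2 m
223.2 m × (1 km / 1000 m) = 0.2232 km

0.223 km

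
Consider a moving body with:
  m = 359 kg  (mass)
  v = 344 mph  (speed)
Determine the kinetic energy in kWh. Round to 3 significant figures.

Directly: KE = ½mv².
m = 359 kg; v = 344 mph = 153.8 m/s.
KE = 4.245×10^6 J
4.245×10^6 J × (1 kWh / 3.600×10^6 J) = 1.179 kWh

1.18 kWh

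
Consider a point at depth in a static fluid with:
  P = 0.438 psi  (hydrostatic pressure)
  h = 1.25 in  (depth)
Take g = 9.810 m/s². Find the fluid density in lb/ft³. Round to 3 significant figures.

Rearranging P = ρ·g·h for ρ: ρ = P/(g·h).
P = 0.438 psi = 3020 Pa; h = 1.25 in = 0.03175 m; g = 9.810 m/s².
ρ = 9696 kg/m³
9696 kg/m³ × (1 lb/ft³ / 16.02 kg/m³) = 605.3 lb/ft³

605 lb/ft³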